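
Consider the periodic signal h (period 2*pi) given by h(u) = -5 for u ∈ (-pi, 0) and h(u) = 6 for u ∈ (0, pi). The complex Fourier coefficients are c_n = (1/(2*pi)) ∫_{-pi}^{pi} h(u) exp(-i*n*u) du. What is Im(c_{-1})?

11/pi

Since h is real-valued, Im(c_{-1}) = -(1/(2*pi)) ∫_{-pi}^{pi} h(u) sin(-u) du = b_{1}/2.
Split the integral at the breakpoints.
Directly, an antiderivative of (-5) sin(-u) is -5*cos(u); evaluating from -pi to 0: ∫_{-pi}^{0} (-5) sin(-u) du = (-5) - (5) = -10.
Directly, an antiderivative of (6) sin(-u) is 6*cos(u); evaluating from 0 to pi: ∫_{0}^{pi} (6) sin(-u) du = (-6) - (6) = -12.
So ∫_{-pi}^{pi} h(u) sin(-u) du = -22.
Hence Im(c_{-1}) = (-1/(2*pi))·(-22) = 11/pi.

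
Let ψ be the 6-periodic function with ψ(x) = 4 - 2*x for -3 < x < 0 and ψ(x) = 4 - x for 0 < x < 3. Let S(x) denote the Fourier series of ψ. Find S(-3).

x = -3 differs from x = 3 by -1 full period(s), and the series is 6-periodic.
At x = 3 the one-sided limits are ψ(3^-) = 1 and ψ(3^+) = 10.
By Dirichlet's theorem the series converges to their average, [(1) + (10)]/2 = 11/2.

11/2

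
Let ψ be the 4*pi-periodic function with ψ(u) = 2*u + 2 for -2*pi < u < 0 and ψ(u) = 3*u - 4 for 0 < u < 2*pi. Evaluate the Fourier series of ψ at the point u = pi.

ψ is continuous at u = pi with value -4 + 3*pi, so the series converges to -4 + 3*pi there.

-4 + 3*pi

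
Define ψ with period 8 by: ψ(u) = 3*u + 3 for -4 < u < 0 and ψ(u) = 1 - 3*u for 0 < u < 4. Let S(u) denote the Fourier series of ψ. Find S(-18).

-3

u = -18 differs from u = -2 by -2 full period(s), and the series is 8-periodic.
ψ is continuous at u = -2 with value -3, so the series converges to -3 there.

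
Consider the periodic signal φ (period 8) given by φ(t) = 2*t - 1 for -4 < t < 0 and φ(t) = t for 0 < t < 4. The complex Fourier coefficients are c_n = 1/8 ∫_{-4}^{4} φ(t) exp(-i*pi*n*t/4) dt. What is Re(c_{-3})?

4/(9*pi**2)

Since φ is real-valued, Re(c_{-3}) = 1/8 ∫_{-4}^{4} φ(t) cos(-3*pi*t/4) dt = a_{3}/2.
Split the integral at the breakpoints.
Integrating by parts (boundary term plus one more integral), an antiderivative of (2*t - 1) cos(-3*pi*t/4) is 8*t*sin(3*pi*t/4)/(3*pi) - 4*sin(3*pi*t/4)/(3*pi) + 32*cos(3*pi*t/4)/(9*pi**2); evaluating from -4 to 0: ∫_{-4}^{0} (2*t - 1) cos(-3*pi*t/4) dt = (32/(9*pi**2)) - (-32/(9*pi**2)) = 64/(9*pi**2).
Integrating by parts (boundary term plus one more integral), an antiderivative of (t) cos(-3*pi*t/4) is 4*t*sin(3*pi*t/4)/(3*pi) + 16*cos(3*pi*t/4)/(9*pi**2); evaluating from 0 to 4: ∫_{0}^{4} (t) cos(-3*pi*t/4) dt = (-16/(9*pi**2)) - (16/(9*pi**2)) = -32/(9*pi**2).
So ∫_{-4}^{4} φ(t) cos(-3*pi*t/4) dt = 32/(9*pi**2).
Hence Re(c_{-3}) = (1/8)·(32/(9*pi**2)) = 4/(9*pi**2).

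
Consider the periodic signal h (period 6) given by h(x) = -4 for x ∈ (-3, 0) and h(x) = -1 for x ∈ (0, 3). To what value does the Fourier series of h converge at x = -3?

-5/2

At x = -3 the one-sided limits are h(-3^-) = -1 and h(-3^+) = -4.
By Dirichlet's theorem the series converges to their average, [(-1) + (-4)]/2 = -5/2.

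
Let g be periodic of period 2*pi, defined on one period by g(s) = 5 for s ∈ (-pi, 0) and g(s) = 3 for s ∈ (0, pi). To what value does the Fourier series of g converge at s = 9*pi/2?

3

s = 9*pi/2 differs from s = pi/2 by 2 full period(s), and the series is 2*pi-periodic.
g is continuous at s = pi/2 with value 3, so the series converges to 3 there.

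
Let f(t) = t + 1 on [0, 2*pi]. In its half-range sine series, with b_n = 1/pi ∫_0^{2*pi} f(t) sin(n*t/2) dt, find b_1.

b_1 = 1/pi ∫_0^{2*pi} (t + 1) sin(t/2) dt.
Integrating by parts (boundary term plus one more integral), an antiderivative of (t + 1) sin(t/2) is -2*t*cos(t/2) + 4*sin(t/2) - 2*cos(t/2); evaluating from 0 to 2*pi: ∫_{0}^{2*pi} (t + 1) sin(t/2) dt = (2 + 4*pi) - (-2) = 4 + 4*pi.
Hence b_1 = (1/pi)·(4 + 4*pi) = 4/pi + 4.

4/pi + 4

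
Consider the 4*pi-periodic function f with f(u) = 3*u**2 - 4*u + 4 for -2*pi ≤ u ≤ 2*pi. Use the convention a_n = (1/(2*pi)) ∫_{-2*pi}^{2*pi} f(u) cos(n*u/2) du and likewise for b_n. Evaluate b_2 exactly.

8

b_2 = (1/(2*pi)) ∫_{-2*pi}^{2*pi} f(u) sin(u) du.
Integrating by parts twice (tabular method), an antiderivative of (3*u**2 - 4*u + 4) sin(u) is -3*u**2*cos(u) + 6*u*sin(u) + 4*u*cos(u) - 4*sin(u) + 2*cos(u); evaluating from -2*pi to 2*pi: ∫_{-2*pi}^{2*pi} (3*u**2 - 4*u + 4) sin(u) du = (-12*pi**2 + 2 + 8*pi) - (-12*pi**2 - 8*pi + 2) = 16*pi.
Hence b_2 = (1/(2*pi))·(16*pi) = 8.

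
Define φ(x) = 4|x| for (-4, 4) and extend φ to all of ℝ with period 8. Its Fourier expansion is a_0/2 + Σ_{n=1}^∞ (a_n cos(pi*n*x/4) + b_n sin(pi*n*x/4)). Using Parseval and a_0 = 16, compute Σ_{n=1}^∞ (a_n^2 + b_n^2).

128/3

Parseval: a_0^2/2 + Σ_{n≥1} (a_n^2+b_n^2) = 1/4 ∫_{-4}^{4} φ(x)^2 dx = 512/3.
Subtract a_0^2/2 = 128: Σ (a_n^2+b_n^2) = 128/3.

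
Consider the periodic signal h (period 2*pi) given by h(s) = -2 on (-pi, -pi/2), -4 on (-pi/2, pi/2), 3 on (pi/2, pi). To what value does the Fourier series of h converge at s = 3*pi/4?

3

h is continuous at s = 3*pi/4 with value 3, so the series converges to 3 there.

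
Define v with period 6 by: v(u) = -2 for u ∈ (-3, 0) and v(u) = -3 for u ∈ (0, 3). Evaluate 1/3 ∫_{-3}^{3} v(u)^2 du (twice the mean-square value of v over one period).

13

1/3 ∫_{-3}^{3} v(u)^2 du = 1/3 · (39) = 13.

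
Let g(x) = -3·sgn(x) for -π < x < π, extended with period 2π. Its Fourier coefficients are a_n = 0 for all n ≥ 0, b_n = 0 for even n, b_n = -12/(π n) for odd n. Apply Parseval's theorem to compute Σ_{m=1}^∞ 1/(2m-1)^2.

pi**2/8

Parseval: Σ b_n^2 = (1/π) ∫_{-π}^{π} g(x)^2 dx = 18.
Only odd n contribute, with b_n^2 = 144/(π^2 n^2), so Σ_{m≥1} 1/(2m-1)^2 = π^2·(18)/144 = pi**2/8.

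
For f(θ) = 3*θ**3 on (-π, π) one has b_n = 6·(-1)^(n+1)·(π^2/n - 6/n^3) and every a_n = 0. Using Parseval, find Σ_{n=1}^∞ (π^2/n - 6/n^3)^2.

Parseval: Σ b_n^2 = (1/π) ∫_{-π}^{π} f(θ)^2 dθ = 18*pi**6/7.
b_n^2 = 36·(π^2/n - 6/n^3)^2, so the sum equals (18*pi**6/7)/36 = pi**6/14.

pi**6/14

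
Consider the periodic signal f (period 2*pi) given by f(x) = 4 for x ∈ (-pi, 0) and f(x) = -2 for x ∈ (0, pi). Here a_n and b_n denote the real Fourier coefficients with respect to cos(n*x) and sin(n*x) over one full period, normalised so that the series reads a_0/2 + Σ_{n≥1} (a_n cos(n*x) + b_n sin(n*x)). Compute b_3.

b_3 = 1/pi ∫_{-pi}^{pi} f(x) sin(3*x) dx.
Split the integral at the breakpoints.
Directly, an antiderivative of (4) sin(3*x) is -4*cos(3*x)/3; evaluating from -pi to 0: ∫_{-pi}^{0} (4) sin(3*x) dx = (-4/3) - (4/3) = -8/3.
Directly, an antiderivative of (-2) sin(3*x) is 2*cos(3*x)/3; evaluating from 0 to pi: ∫_{0}^{pi} (-2) sin(3*x) dx = (-2/3) - (2/3) = -4/3.
Summing the pieces and multiplying by (1/pi) gives b_3 = -4/pi.

-4/pi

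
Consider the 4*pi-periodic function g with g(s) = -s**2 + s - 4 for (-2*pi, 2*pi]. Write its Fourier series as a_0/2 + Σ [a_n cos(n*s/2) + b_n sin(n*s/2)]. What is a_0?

-8*pi**2/3 - 8

a_0 = (1/(2*pi)) ∫_{-2*pi}^{2*pi} g(s) ds = (1/(2*pi)) · (-16*pi*(3 + pi**2)/3) = -8*pi**2/3 - 8.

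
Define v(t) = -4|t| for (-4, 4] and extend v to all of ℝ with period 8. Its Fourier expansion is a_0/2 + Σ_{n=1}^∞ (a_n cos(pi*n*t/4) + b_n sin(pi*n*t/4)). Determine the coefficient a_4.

a_4 = 1/4 ∫_{-4}^{4} v(t) cos(pi*t) dt.
v is even and cos(pi*t) is even, so the integrand is even and a_4 = 1/2 ∫_0^{4} v(t) cos(pi*t) dt.
Integrating by parts (boundary term plus one more integral), an antiderivative of (-4*t) cos(pi*t) is -4*t*sin(pi*t)/pi - 4*cos(pi*t)/pi**2; evaluating from 0 to 4: ∫_{0}^{4} (-4*t) cos(pi*t) dt = (-4/pi**2) - (-4/pi**2) = 0.
Hence a_4 = (1/2)·(0) = 0.

0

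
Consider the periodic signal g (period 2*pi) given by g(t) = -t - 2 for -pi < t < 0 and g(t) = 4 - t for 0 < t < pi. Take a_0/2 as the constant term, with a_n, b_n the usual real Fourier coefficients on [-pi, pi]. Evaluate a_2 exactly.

0

a_2 = 1/pi ∫_{-pi}^{pi} g(t) cos(2*t) dt.
Split the integral at the breakpoints.
Integrating by parts (boundary term plus one more integral), an antiderivative of (-t - 2) cos(2*t) is -t*sin(2*t)/2 - sin(2*t) - cos(2*t)/4; evaluating from -pi to 0: ∫_{-pi}^{0} (-t - 2) cos(2*t) dt = (-1/4) - (-1/4) = 0.
Integrating by parts (boundary term plus one more integral), an antiderivative of (4 - t) cos(2*t) is -t*sin(2*t)/2 + 2*sin(2*t) - cos(2*t)/4; evaluating from 0 to pi: ∫_{0}^{pi} (4 - t) cos(2*t) dt = (-1/4) - (-1/4) = 0.
Summing the pieces and multiplying by (1/pi) gives a_2 = 0.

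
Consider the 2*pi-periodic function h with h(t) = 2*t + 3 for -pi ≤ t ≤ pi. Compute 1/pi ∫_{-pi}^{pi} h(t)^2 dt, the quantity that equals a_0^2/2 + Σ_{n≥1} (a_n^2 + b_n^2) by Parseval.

18 + 8*pi**2/3

1/pi ∫_{-pi}^{pi} h(t)^2 dt = 1/pi · (18*pi + 8*pi**3/3) = 18 + 8*pi**2/3.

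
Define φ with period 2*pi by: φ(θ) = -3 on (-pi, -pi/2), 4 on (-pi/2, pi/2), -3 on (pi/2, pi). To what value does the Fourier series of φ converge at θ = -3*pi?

θ = -3*pi differs from θ = -pi by -1 full period(s), and the series is 2*pi-periodic.
φ is continuous at θ = -pi with value -3, so the series converges to -3 there.

-3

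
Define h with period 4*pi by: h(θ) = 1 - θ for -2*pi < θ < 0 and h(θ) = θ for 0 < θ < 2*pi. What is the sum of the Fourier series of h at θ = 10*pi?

1/2 + 2*pi

θ = 10*pi differs from θ = 2*pi by 2 full period(s), and the series is 4*pi-periodic.
At θ = 2*pi the one-sided limits are h(2*pi^-) = 2*pi and h(2*pi^+) = 1 + 2*pi.
By Dirichlet's theorem the series converges to their average, [(2*pi) + (1 + 2*pi)]/2 = 1/2 + 2*pi.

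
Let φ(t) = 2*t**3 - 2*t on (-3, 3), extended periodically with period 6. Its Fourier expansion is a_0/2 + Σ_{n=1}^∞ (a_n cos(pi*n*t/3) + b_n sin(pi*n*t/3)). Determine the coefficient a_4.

a_4 = 1/3 ∫_{-3}^{3} φ(t) cos(4*pi*t/3) dt.
φ is odd and cos(4*pi*t/3) is even, so the integrand is odd over a symmetric interval and the integral vanishes.

0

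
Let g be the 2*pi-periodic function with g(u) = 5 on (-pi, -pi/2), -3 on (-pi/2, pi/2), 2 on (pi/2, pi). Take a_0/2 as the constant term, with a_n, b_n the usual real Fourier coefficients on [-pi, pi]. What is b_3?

-1/pi

b_3 = 1/pi ∫_{-pi}^{pi} g(u) sin(3*u) du.
Split the integral at the breakpoints.
Directly, an antiderivative of (5) sin(3*u) is -5*cos(3*u)/3; evaluating from -pi to -pi/2: ∫_{-pi}^{-pi/2} (5) sin(3*u) du = (0) - (5/3) = -5/3.
Directly, an antiderivative of (-3) sin(3*u) is cos(3*u); evaluating from -pi/2 to pi/2: ∫_{-pi/2}^{pi/2} (-3) sin(3*u) du = (0) - (0) = 0.
Directly, an antiderivative of (2) sin(3*u) is -2*cos(3*u)/3; evaluating from pi/2 to pi: ∫_{pi/2}^{pi} (2) sin(3*u) du = (2/3) - (0) = 2/3.
Summing the pieces and multiplying by (1/pi) gives b_3 = -1/pi.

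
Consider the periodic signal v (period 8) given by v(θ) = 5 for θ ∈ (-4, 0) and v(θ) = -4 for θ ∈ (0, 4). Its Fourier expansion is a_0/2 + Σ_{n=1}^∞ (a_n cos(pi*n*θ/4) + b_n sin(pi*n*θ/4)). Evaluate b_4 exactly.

0

b_4 = 1/4 ∫_{-4}^{4} v(θ) sin(pi*θ) dθ.
Split the integral at the breakpoints.
Directly, an antiderivative of (5) sin(pi*θ) is -5*cos(pi*θ)/pi; evaluating from -4 to 0: ∫_{-4}^{0} (5) sin(pi*θ) dθ = (-5/pi) - (-5/pi) = 0.
Directly, an antiderivative of (-4) sin(pi*θ) is 4*cos(pi*θ)/pi; evaluating from 0 to 4: ∫_{0}^{4} (-4) sin(pi*θ) dθ = (4/pi) - (4/pi) = 0.
Summing the pieces and multiplying by (1/4) gives b_4 = 0.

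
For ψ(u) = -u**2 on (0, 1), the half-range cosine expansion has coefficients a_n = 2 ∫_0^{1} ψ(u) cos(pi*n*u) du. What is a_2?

a_2 = 2 ∫_0^{1} (-u**2) cos(2*pi*u) du.
Integrating by parts twice (tabular method), an antiderivative of (-u**2) cos(2*pi*u) is -u**2*sin(2*pi*u)/(2*pi) - u*cos(2*pi*u)/(2*pi**2) + sin(2*pi*u)/(4*pi**3); evaluating from 0 to 1: ∫_{0}^{1} (-u**2) cos(2*pi*u) du = (-1/(2*pi**2)) - (0) = -1/(2*pi**2).
Hence a_2 = 2·(-1/(2*pi**2)) = -1/pi**2.

-1/pi**2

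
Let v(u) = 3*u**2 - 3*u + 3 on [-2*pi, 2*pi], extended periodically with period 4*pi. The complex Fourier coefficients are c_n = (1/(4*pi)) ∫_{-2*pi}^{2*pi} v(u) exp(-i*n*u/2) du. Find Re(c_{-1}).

-24

Since v is real-valued, Re(c_{-1}) = (1/(4*pi)) ∫_{-2*pi}^{2*pi} v(u) cos(-u/2) du = a_{1}/2.
Integrating by parts twice (tabular method), an antiderivative of (3*u**2 - 3*u + 3) cos(-u/2) is 6*u**2*sin(u/2) - 6*u*sin(u/2) + 24*u*cos(u/2) - 42*sin(u/2) - 12*cos(u/2); evaluating from -2*pi to 2*pi: ∫_{-2*pi}^{2*pi} (3*u**2 - 3*u + 3) cos(-u/2) du = (12 - 48*pi) - (12 + 48*pi) = -96*pi.
Hence Re(c_{-1}) = (1/(4*pi))·(-96*pi) = -24.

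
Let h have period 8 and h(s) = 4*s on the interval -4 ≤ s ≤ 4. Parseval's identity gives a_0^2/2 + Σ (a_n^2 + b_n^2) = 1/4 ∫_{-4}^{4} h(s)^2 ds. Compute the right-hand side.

512/3

1/4 ∫_{-4}^{4} h(s)^2 ds = 1/4 · (2048/3) = 512/3.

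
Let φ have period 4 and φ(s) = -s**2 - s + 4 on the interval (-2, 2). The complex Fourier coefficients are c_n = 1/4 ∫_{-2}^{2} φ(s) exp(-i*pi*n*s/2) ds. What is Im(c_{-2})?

1/pi

Since φ is real-valued, Im(c_{-2}) = -1/4 ∫_{-2}^{2} φ(s) sin(-pi*s) ds = b_{2}/2.
Integrating by parts twice (tabular method), an antiderivative of (-s**2 - s + 4) sin(-pi*s) is -s**2*cos(pi*s)/pi + 2*s*sin(pi*s)/pi**2 - s*cos(pi*s)/pi + sin(pi*s)/pi**2 + 2*cos(pi*s)/pi**3 + 4*cos(pi*s)/pi; evaluating from -2 to 2: ∫_{-2}^{2} (-s**2 - s + 4) sin(-pi*s) ds = (-2/pi + 2/pi**3) - (2/pi**3 + 2/pi) = -4/pi.
Hence Im(c_{-2}) = (-1/4)·(-4/pi) = 1/pi.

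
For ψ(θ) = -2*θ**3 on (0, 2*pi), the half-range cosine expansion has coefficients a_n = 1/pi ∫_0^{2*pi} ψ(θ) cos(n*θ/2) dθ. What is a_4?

a_4 = 1/pi ∫_0^{2*pi} (-2*θ**3) cos(2*θ) dθ.
Integrating by parts three times (tabular method), an antiderivative of (-2*θ**3) cos(2*θ) is -θ**3*sin(2*θ) - 3*θ**2*cos(2*θ)/2 + 3*θ*sin(2*θ)/2 + 3*cos(2*θ)/4; evaluating from 0 to 2*pi: ∫_{0}^{2*pi} (-2*θ**3) cos(2*θ) dθ = (3/4 - 6*pi**2) - (3/4) = -6*pi**2.
Hence a_4 = (1/pi)·(-6*pi**2) = -6*pi.

-6*pi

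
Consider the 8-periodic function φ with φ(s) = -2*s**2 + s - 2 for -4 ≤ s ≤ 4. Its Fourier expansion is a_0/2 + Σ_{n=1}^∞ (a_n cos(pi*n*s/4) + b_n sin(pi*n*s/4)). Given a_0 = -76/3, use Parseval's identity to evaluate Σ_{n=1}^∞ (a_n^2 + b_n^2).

8672/45

Parseval: a_0^2/2 + Σ_{n≥1} (a_n^2+b_n^2) = 1/4 ∫_{-4}^{4} φ(s)^2 ds = 2568/5.
Subtract a_0^2/2 = 2888/9: Σ (a_n^2+b_n^2) = 8672/45.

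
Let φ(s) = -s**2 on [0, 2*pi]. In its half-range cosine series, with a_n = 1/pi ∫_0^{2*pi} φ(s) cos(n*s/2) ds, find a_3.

a_3 = 1/pi ∫_0^{2*pi} (-s**2) cos(3*s/2) ds.
Integrating by parts twice (tabular method), an antiderivative of (-s**2) cos(3*s/2) is -2*s**2*sin(3*s/2)/3 - 8*s*cos(3*s/2)/9 + 16*sin(3*s/2)/27; evaluating from 0 to 2*pi: ∫_{0}^{2*pi} (-s**2) cos(3*s/2) ds = (16*pi/9) - (0) = 16*pi/9.
Hence a_3 = (1/pi)·(16*pi/9) = 16/9.

16/9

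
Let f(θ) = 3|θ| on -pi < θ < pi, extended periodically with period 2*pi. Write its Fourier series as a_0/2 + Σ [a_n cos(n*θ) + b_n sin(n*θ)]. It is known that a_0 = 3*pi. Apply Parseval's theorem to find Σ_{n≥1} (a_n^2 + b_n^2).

3*pi**2/2

Parseval: a_0^2/2 + Σ_{n≥1} (a_n^2+b_n^2) = 1/pi ∫_{-pi}^{pi} f(θ)^2 dθ = 6*pi**2.
Subtract a_0^2/2 = 9*pi**2/2: Σ (a_n^2+b_n^2) = 3*pi**2/2.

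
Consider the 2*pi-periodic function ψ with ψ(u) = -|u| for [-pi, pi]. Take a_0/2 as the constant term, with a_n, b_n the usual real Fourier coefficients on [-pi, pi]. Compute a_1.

4/pi

a_1 = 1/pi ∫_{-pi}^{pi} ψ(u) cos(u) du.
ψ is even and cos(u) is even, so the integrand is even and a_1 = 2/pi ∫_0^{pi} ψ(u) cos(u) du.
Integrating by parts (boundary term plus one more integral), an antiderivative of (-u) cos(u) is -u*sin(u) - cos(u); evaluating from 0 to pi: ∫_{0}^{pi} (-u) cos(u) du = (1) - (-1) = 2.
Hence a_1 = (2/pi)·(2) = 4/pi.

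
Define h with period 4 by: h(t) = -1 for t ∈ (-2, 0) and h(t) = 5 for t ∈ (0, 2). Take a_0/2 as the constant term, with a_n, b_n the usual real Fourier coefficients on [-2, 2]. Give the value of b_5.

b_5 = 1/2 ∫_{-2}^{2} h(t) sin(5*pi*t/2) dt.
Split the integral at the breakpoints.
Directly, an antiderivative of (-1) sin(5*pi*t/2) is 2*cos(5*pi*t/2)/(5*pi); evaluating from -2 to 0: ∫_{-2}^{0} (-1) sin(5*pi*t/2) dt = (2/(5*pi)) - (-2/(5*pi)) = 4/(5*pi).
Directly, an antiderivative of (5) sin(5*pi*t/2) is -2*cos(5*pi*t/2)/pi; evaluating from 0 to 2: ∫_{0}^{2} (5) sin(5*pi*t/2) dt = (2/pi) - (-2/pi) = 4/pi.
Summing the pieces and multiplying by (1/2) gives b_5 = 12/(5*pi).

12/(5*pi)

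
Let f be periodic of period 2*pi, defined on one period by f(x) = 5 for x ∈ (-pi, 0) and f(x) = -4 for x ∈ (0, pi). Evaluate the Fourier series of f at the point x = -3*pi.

1/2

x = -3*pi differs from x = -pi by -1 full period(s), and the series is 2*pi-periodic.
At x = -pi the one-sided limits are f(-pi^-) = -4 and f(-pi^+) = 5.
By Dirichlet's theorem the series converges to their average, [(-4) + (5)]/2 = 1/2.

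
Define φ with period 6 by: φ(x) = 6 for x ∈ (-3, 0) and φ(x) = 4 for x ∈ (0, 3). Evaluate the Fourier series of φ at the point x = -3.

5

x = -3 differs from x = 3 by -1 full period(s), and the series is 6-periodic.
At x = 3 the one-sided limits are φ(3^-) = 4 and φ(3^+) = 6.
By Dirichlet's theorem the series converges to their average, [(4) + (6)]/2 = 5.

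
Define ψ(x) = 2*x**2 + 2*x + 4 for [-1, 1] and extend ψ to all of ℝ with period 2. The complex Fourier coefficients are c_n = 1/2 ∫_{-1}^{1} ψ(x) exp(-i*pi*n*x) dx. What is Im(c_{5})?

-2/(5*pi)

Since ψ is real-valued, Im(c_{5}) = -1/2 ∫_{-1}^{1} ψ(x) sin(5*pi*x) dx = -b_{5}/2.
Integrating by parts twice (tabular method), an antiderivative of (2*x**2 + 2*x + 4) sin(5*pi*x) is -2*x**2*cos(5*pi*x)/(5*pi) + 4*x*sin(5*pi*x)/(25*pi**2) - 2*x*cos(5*pi*x)/(5*pi) + 2*sin(5*pi*x)/(25*pi**2) - 4*cos(5*pi*x)/(5*pi) + 4*cos(5*pi*x)/(125*pi**3); evaluating from -1 to 1: ∫_{-1}^{1} (2*x**2 + 2*x + 4) sin(5*pi*x) dx = (4*(-1 + 50*pi**2)/(125*pi**3)) - (4*(-1 + 25*pi**2)/(125*pi**3)) = 4/(5*pi).
Hence Im(c_{5}) = (-1/2)·(4/(5*pi)) = -2/(5*pi).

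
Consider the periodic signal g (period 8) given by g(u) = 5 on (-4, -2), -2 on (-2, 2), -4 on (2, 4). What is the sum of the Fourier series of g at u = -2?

3/2

At u = -2 the one-sided limits are g(-2^-) = 5 and g(-2^+) = -2.
By Dirichlet's theorem the series converges to their average, [(5) + (-2)]/2 = 3/2.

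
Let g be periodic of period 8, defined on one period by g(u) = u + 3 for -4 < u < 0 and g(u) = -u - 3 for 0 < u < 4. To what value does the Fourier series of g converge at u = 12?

-4

u = 12 differs from u = 4 by 1 full period(s), and the series is 8-periodic.
At u = 4 the one-sided limits are g(4^-) = -7 and g(4^+) = -1.
By Dirichlet's theorem the series converges to their average, [(-7) + (-1)]/2 = -4.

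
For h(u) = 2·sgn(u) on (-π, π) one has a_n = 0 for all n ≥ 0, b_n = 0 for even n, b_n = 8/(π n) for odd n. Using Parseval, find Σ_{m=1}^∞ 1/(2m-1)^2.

pi**2/8

Parseval: Σ b_n^2 = (1/π) ∫_{-π}^{π} h(u)^2 du = 8.
Only odd n contribute, with b_n^2 = 64/(π^2 n^2), so Σ_{m≥1} 1/(2m-1)^2 = π^2·(8)/64 = pi**2/8.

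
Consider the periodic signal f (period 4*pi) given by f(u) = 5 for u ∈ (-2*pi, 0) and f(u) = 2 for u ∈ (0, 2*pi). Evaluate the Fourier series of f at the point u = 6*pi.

u = 6*pi differs from u = -2*pi by 2 full period(s), and the series is 4*pi-periodic.
At u = -2*pi the one-sided limits are f(-2*pi^-) = 2 and f(-2*pi^+) = 5.
By Dirichlet's theorem the series converges to their average, [(2) + (5)]/2 = 7/2.

7/2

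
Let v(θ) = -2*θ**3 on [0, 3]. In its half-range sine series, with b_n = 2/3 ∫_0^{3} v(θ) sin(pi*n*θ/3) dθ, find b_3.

b_3 = 2/3 ∫_0^{3} (-2*θ**3) sin(pi*θ) dθ.
Integrating by parts three times (tabular method), an antiderivative of (-2*θ**3) sin(pi*θ) is 2*θ**3*cos(pi*θ)/pi - 6*θ**2*sin(pi*θ)/pi**2 - 12*θ*cos(pi*θ)/pi**3 + 12*sin(pi*θ)/pi**4; evaluating from 0 to 3: ∫_{0}^{3} (-2*θ**3) sin(pi*θ) dθ = (-54/pi + 36/pi**3) - (0) = -54/pi + 36/pi**3.
Hence b_3 = (2/3)·(-54/pi + 36/pi**3) = -36/pi + 24/pi**3.

-36/pi + 24/pi**3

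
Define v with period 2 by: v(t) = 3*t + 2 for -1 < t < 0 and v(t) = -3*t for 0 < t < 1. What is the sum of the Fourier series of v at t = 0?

1

At t = 0 the one-sided limits are v(0^-) = 2 and v(0^+) = 0.
By Dirichlet's theorem the series converges to their average, [(2) + (0)]/2 = 1.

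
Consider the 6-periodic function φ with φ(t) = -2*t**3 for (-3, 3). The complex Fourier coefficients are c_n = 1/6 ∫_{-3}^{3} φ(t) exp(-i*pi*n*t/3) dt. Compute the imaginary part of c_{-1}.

Since φ is real-valued, Im(c_{-1}) = -1/6 ∫_{-3}^{3} φ(t) sin(-pi*t/3) dt = b_{1}/2.
φ is odd and sin(-pi*t/3) is odd, so the integrand is even: ∫_{-3}^{3} φ(t) sin(-pi*t/3) dt = 2∫_0^{3} φ(t) sin(-pi*t/3) dt.
Integrating by parts three times (tabular method), an antiderivative of (-2*t**3) sin(-pi*t/3) is -6*t**3*cos(pi*t/3)/pi + 54*t**2*sin(pi*t/3)/pi**2 + 324*t*cos(pi*t/3)/pi**3 - 972*sin(pi*t/3)/pi**4; evaluating from 0 to 3: ∫_{0}^{3} (-2*t**3) sin(-pi*t/3) dt = (-972/pi**3 + 162/pi) - (0) = -972/pi**3 + 162/pi.
So ∫_{-3}^{3} φ(t) sin(-pi*t/3) dt = -1944/pi**3 + 324/pi.
Hence Im(c_{-1}) = (-1/6)·(-1944/pi**3 + 324/pi) = -54/pi + 324/pi**3.

-54/pi + 324/pi**3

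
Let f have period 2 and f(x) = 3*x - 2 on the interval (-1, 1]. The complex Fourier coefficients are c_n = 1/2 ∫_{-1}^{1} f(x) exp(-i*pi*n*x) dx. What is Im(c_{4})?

3/(4*pi)

Since f is real-valued, Im(c_{4}) = -1/2 ∫_{-1}^{1} f(x) sin(4*pi*x) dx = -b_{4}/2.
Integrating by parts (boundary term plus one more integral), an antiderivative of (3*x - 2) sin(4*pi*x) is -3*x*cos(4*pi*x)/(4*pi) + 3*sin(4*pi*x)/(16*pi**2) + cos(4*pi*x)/(2*pi); evaluating from -1 to 1: ∫_{-1}^{1} (3*x - 2) sin(4*pi*x) dx = (-1/(4*pi)) - (5/(4*pi)) = -3/(2*pi).
Hence Im(c_{4}) = (-1/2)·(-3/(2*pi)) = 3/(4*pi).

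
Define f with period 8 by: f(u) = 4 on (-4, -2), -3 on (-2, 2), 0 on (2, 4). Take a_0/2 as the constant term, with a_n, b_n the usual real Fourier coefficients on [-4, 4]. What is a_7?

a_7 = 1/4 ∫_{-4}^{4} f(u) cos(7*pi*u/4) du.
Split the integral at the breakpoints.
Directly, an antiderivative of (4) cos(7*pi*u/4) is 16*sin(7*pi*u/4)/(7*pi); evaluating from -4 to -2: ∫_{-4}^{-2} (4) cos(7*pi*u/4) du = (16/(7*pi)) - (0) = 16/(7*pi).
Directly, an antiderivative of (-3) cos(7*pi*u/4) is -12*sin(7*pi*u/4)/(7*pi); evaluating from -2 to 2: ∫_{-2}^{2} (-3) cos(7*pi*u/4) du = (12/(7*pi)) - (-12/(7*pi)) = 24/(7*pi).
∫_{2}^{4} (0) cos(7*pi*u/4) du = 0.
Summing the pieces and multiplying by (1/4) gives a_7 = 10/(7*pi).

10/(7*pi)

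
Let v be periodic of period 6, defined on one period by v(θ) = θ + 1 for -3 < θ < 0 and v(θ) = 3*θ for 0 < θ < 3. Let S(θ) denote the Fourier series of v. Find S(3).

7/2

At θ = 3 the one-sided limits are v(3^-) = 9 and v(3^+) = -2.
By Dirichlet's theorem the series converges to their average, [(9) + (-2)]/2 = 7/2.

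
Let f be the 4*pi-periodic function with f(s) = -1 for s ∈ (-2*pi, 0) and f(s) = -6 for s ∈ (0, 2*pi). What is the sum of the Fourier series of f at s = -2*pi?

-7/2

At s = -2*pi the one-sided limits are f(-2*pi^-) = -6 and f(-2*pi^+) = -1.
By Dirichlet's theorem the series converges to their average, [(-6) + (-1)]/2 = -7/2.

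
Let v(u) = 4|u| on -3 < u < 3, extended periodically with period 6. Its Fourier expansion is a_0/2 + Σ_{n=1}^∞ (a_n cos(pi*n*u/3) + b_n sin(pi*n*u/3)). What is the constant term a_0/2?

6

a_0 = 1/3 ∫_{-3}^{3} v(u) du = 1/3 · (36) = 12.
So the constant term a_0/2 = 6.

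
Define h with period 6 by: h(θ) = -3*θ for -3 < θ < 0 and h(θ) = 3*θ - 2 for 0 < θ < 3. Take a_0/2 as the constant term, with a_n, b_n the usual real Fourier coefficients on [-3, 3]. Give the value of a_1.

a_1 = 1/3 ∫_{-3}^{3} h(θ) cos(pi*θ/3) dθ.
Split the integral at the breakpoints.
Integrating by parts (boundary term plus one more integral), an antiderivative of (-3*θ) cos(pi*θ/3) is -9*θ*sin(pi*θ/3)/pi - 27*cos(pi*θ/3)/pi**2; evaluating from -3 to 0: ∫_{-3}^{0} (-3*θ) cos(pi*θ/3) dθ = (-27/pi**2) - (27/pi**2) = -54/pi**2.
Integrating by parts (boundary term plus one more integral), an antiderivative of (3*θ - 2) cos(pi*θ/3) is 9*θ*sin(pi*θ/3)/pi - 6*sin(pi*θ/3)/pi + 27*cos(pi*θ/3)/pi**2; evaluating from 0 to 3: ∫_{0}^{3} (3*θ - 2) cos(pi*θ/3) dθ = (-27/pi**2) - (27/pi**2) = -54/pi**2.
Summing the pieces and multiplying by (1/3) gives a_1 = -36/pi**2.

-36/pi**2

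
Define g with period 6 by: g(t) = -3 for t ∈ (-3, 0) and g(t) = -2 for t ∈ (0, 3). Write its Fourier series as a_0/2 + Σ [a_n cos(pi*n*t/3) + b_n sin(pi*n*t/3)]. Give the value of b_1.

b_1 = 1/3 ∫_{-3}^{3} g(t) sin(pi*t/3) dt.
Split the integral at the breakpoints.
Directly, an antiderivative of (-3) sin(pi*t/3) is 9*cos(pi*t/3)/pi; evaluating from -3 to 0: ∫_{-3}^{0} (-3) sin(pi*t/3) dt = (9/pi) - (-9/pi) = 18/pi.
Directly, an antiderivative of (-2) sin(pi*t/3) is 6*cos(pi*t/3)/pi; evaluating from 0 to 3: ∫_{0}^{3} (-2) sin(pi*t/3) dt = (-6/pi) - (6/pi) = -12/pi.
Summing the pieces and multiplying by (1/3) gives b_1 = 2/pi.

2/pi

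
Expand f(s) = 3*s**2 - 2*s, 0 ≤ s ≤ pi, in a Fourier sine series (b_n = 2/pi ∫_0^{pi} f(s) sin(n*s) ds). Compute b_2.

2 - 3*pi

b_2 = 2/pi ∫_0^{pi} (3*s**2 - 2*s) sin(2*s) ds.
Integrating by parts twice (tabular method), an antiderivative of (3*s**2 - 2*s) sin(2*s) is -3*s**2*cos(2*s)/2 + 3*s*sin(2*s)/2 + s*cos(2*s) - sin(2*s)/2 + 3*cos(2*s)/4; evaluating from 0 to pi: ∫_{0}^{pi} (3*s**2 - 2*s) sin(2*s) ds = (-3*pi**2/2 + 3/4 + pi) - (3/4) = pi*(2 - 3*pi)/2.
Hence b_2 = (2/pi)·(pi*(2 - 3*pi)/2) = 2 - 3*pi.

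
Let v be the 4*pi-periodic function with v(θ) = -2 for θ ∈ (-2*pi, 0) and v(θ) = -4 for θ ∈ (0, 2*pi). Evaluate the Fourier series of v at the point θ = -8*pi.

-3

θ = -8*pi differs from θ = 0 by -2 full period(s), and the series is 4*pi-periodic.
At θ = 0 the one-sided limits are v(0^-) = -2 and v(0^+) = -4.
By Dirichlet's theorem the series converges to their average, [(-2) + (-4)]/2 = -3.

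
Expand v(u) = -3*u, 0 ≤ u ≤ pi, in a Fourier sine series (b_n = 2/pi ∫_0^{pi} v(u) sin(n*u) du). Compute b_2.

3

b_2 = 2/pi ∫_0^{pi} (-3*u) sin(2*u) du.
Integrating by parts (boundary term plus one more integral), an antiderivative of (-3*u) sin(2*u) is 3*u*cos(2*u)/2 - 3*sin(2*u)/4; evaluating from 0 to pi: ∫_{0}^{pi} (-3*u) sin(2*u) du = (3*pi/2) - (0) = 3*pi/2.
Hence b_2 = (2/pi)·(3*pi/2) = 3.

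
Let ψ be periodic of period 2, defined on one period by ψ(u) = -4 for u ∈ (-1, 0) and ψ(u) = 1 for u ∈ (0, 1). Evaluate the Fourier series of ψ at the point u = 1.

At u = 1 the one-sided limits are ψ(1^-) = 1 and ψ(1^+) = -4.
By Dirichlet's theorem the series converges to their average, [(1) + (-4)]/2 = -3/2.

-3/2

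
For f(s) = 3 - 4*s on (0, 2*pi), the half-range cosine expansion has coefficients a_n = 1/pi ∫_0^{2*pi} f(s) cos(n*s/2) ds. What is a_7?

a_7 = 1/pi ∫_0^{2*pi} (3 - 4*s) cos(7*s/2) ds.
Integrating by parts (boundary term plus one more integral), an antiderivative of (3 - 4*s) cos(7*s/2) is -8*s*sin(7*s/2)/7 + 6*sin(7*s/2)/7 - 16*cos(7*s/2)/49; evaluating from 0 to 2*pi: ∫_{0}^{2*pi} (3 - 4*s) cos(7*s/2) ds = (16/49) - (-16/49) = 32/49.
Hence a_7 = (1/pi)·(32/49) = 32/(49*pi).

32/(49*pi)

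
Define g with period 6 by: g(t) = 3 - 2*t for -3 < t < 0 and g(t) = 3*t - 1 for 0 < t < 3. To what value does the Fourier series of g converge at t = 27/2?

7/2

t = 27/2 differs from t = 3/2 by 2 full period(s), and the series is 6-periodic.
g is continuous at t = 3/2 with value 7/2, so the series converges to 7/2 there.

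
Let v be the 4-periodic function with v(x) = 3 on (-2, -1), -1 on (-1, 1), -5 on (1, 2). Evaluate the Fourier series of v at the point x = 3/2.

v is continuous at x = 3/2 with value -5, so the series converges to -5 there.

-5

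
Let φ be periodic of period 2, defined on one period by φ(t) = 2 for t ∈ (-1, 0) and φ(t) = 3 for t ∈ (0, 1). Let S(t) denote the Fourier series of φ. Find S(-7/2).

3

t = -7/2 differs from t = 1/2 by -2 full period(s), and the series is 2-periodic.
φ is continuous at t = 1/2 with value 3, so the series converges to 3 there.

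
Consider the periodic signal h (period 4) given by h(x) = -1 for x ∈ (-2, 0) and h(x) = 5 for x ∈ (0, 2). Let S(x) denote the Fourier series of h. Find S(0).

At x = 0 the one-sided limits are h(0^-) = -1 and h(0^+) = 5.
By Dirichlet's theorem the series converges to their average, [(-1) + (5)]/2 = 2.

2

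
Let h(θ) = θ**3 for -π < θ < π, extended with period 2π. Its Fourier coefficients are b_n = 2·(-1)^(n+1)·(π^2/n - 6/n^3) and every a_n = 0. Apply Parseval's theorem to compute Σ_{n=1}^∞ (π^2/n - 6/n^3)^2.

pi**6/14

Parseval: Σ b_n^2 = (1/π) ∫_{-π}^{π} h(θ)^2 dθ = 2*pi**6/7.
b_n^2 = 4·(π^2/n - 6/n^3)^2, so the sum equals (2*pi**6/7)/4 = pi**6/14.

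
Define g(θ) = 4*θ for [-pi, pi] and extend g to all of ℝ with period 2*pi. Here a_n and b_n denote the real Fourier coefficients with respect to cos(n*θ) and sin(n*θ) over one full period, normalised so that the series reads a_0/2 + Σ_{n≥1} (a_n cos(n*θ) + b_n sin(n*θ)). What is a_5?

a_5 = 1/pi ∫_{-pi}^{pi} g(θ) cos(5*θ) dθ.
g is odd and cos(5*θ) is even, so the integrand is odd over a symmetric interval and the integral vanishes.

0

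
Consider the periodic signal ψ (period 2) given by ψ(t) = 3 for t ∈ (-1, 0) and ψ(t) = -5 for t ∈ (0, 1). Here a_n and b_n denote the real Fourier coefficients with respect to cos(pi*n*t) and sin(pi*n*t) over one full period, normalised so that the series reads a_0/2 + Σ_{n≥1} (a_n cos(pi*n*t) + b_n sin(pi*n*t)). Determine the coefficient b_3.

-16/(3*pi)

b_3 = ∫_{-1}^{1} ψ(t) sin(3*pi*t) dt.
Split the integral at the breakpoints.
Directly, an antiderivative of (3) sin(3*pi*t) is -cos(3*pi*t)/pi; evaluating from -1 to 0: ∫_{-1}^{0} (3) sin(3*pi*t) dt = (-1/pi) - (1/pi) = -2/pi.
Directly, an antiderivative of (-5) sin(3*pi*t) is 5*cos(3*pi*t)/(3*pi); evaluating from 0 to 1: ∫_{0}^{1} (-5) sin(3*pi*t) dt = (-5/(3*pi)) - (5/(3*pi)) = -10/(3*pi).
Summing the pieces gives b_3 = -16/(3*pi).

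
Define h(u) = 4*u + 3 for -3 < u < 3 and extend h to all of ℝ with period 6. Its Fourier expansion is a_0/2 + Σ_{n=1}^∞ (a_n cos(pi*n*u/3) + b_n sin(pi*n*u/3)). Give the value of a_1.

a_1 = 1/3 ∫_{-3}^{3} h(u) cos(pi*u/3) du.
Integrating by parts (boundary term plus one more integral), an antiderivative of (4*u + 3) cos(pi*u/3) is 12*u*sin(pi*u/3)/pi + 9*sin(pi*u/3)/pi + 36*cos(pi*u/3)/pi**2; evaluating from -3 to 3: ∫_{-3}^{3} (4*u + 3) cos(pi*u/3) du = (-36/pi**2) - (-36/pi**2) = 0.
Hence a_1 = (1/3)·(0) = 0.

0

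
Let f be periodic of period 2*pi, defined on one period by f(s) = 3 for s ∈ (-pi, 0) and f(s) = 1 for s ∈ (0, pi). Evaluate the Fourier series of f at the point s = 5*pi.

2

s = 5*pi differs from s = pi by 2 full period(s), and the series is 2*pi-periodic.
At s = pi the one-sided limits are f(pi^-) = 1 and f(pi^+) = 3.
By Dirichlet's theorem the series converges to their average, [(1) + (3)]/2 = 2.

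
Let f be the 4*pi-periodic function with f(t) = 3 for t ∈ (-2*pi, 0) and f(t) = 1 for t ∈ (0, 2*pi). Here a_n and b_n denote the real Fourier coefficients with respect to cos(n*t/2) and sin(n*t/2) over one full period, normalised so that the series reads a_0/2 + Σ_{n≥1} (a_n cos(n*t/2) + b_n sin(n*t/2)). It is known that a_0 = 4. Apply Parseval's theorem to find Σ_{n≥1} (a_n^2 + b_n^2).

Parseval: a_0^2/2 + Σ_{n≥1} (a_n^2+b_n^2) = (1/(2*pi)) ∫_{-2*pi}^{2*pi} f(t)^2 dt = 10.
Subtract a_0^2/2 = 8: Σ (a_n^2+b_n^2) = 2.

2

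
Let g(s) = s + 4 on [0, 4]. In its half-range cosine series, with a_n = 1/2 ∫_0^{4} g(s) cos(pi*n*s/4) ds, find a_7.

a_7 = 1/2 ∫_0^{4} (s + 4) cos(7*pi*s/4) ds.
Integrating by parts (boundary term plus one more integral), an antiderivative of (s + 4) cos(7*pi*s/4) is 4*s*sin(7*pi*s/4)/(7*pi) + 16*sin(7*pi*s/4)/(7*pi) + 16*cos(7*pi*s/4)/(49*pi**2); evaluating from 0 to 4: ∫_{0}^{4} (s + 4) cos(7*pi*s/4) ds = (-16/(49*pi**2)) - (16/(49*pi**2)) = -32/(49*pi**2).
Hence a_7 = (1/2)·(-32/(49*pi**2)) = -16/(49*pi**2).

-16/(49*pi**2)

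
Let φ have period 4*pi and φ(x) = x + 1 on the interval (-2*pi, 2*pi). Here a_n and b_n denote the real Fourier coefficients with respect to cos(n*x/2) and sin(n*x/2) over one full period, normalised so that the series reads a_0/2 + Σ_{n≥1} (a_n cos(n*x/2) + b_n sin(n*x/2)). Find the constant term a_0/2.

1

a_0 = (1/(2*pi)) ∫_{-2*pi}^{2*pi} φ(x) dx = (1/(2*pi)) · (4*pi) = 2.
So the constant term a_0/2 = 1.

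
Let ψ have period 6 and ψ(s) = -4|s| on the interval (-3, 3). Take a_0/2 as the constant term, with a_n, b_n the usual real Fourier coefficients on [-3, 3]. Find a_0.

-12

a_0 = 1/3 ∫_{-3}^{3} ψ(s) ds = 1/3 · (-36) = -12.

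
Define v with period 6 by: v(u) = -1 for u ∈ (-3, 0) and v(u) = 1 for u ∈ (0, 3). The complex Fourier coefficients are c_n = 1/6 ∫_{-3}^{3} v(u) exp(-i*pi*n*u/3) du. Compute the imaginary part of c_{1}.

-2/pi

Since v is real-valued, Im(c_{1}) = -1/6 ∫_{-3}^{3} v(u) sin(pi*u/3) du = -b_{1}/2.
v is odd and sin(pi*u/3) is odd, so the integrand is even: ∫_{-3}^{3} v(u) sin(pi*u/3) du = 2∫_0^{3} v(u) sin(pi*u/3) du.
Directly, an antiderivative of (1) sin(pi*u/3) is -3*cos(pi*u/3)/pi; evaluating from 0 to 3: ∫_{0}^{3} (1) sin(pi*u/3) du = (3/pi) - (-3/pi) = 6/pi.
So ∫_{-3}^{3} v(u) sin(pi*u/3) du = 12/pi.
Hence Im(c_{1}) = (-1/6)·(12/pi) = -2/pi.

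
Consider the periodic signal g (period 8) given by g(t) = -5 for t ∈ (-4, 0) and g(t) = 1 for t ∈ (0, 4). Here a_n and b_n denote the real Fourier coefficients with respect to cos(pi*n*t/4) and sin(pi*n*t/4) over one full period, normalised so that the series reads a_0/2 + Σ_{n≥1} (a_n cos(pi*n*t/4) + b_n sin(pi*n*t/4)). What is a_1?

a_1 = 1/4 ∫_{-4}^{4} g(t) cos(pi*t/4) dt.
Split the integral at the breakpoints.
Directly, an antiderivative of (-5) cos(pi*t/4) is -20*sin(pi*t/4)/pi; evaluating from -4 to 0: ∫_{-4}^{0} (-5) cos(pi*t/4) dt = (0) - (0) = 0.
Directly, an antiderivative of (1) cos(pi*t/4) is 4*sin(pi*t/4)/pi; evaluating from 0 to 4: ∫_{0}^{4} (1) cos(pi*t/4) dt = (0) - (0) = 0.
Summing the pieces and multiplying by (1/4) gives a_1 = 0.

0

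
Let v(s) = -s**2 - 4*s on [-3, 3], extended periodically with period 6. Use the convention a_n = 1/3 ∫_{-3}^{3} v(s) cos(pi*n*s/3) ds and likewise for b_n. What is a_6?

a_6 = 1/3 ∫_{-3}^{3} v(s) cos(2*pi*s) ds.
Integrating by parts twice (tabular method), an antiderivative of (-s**2 - 4*s) cos(2*pi*s) is -s**2*sin(2*pi*s)/(2*pi) - 2*s*sin(2*pi*s)/pi - s*cos(2*pi*s)/(2*pi**2) + sin(2*pi*s)/(4*pi**3) - cos(2*pi*s)/pi**2; evaluating from -3 to 3: ∫_{-3}^{3} (-s**2 - 4*s) cos(2*pi*s) ds = (-5/(2*pi**2)) - (1/(2*pi**2)) = -3/pi**2.
Hence a_6 = (1/3)·(-3/pi**2) = -1/pi**2.

-1/pi**2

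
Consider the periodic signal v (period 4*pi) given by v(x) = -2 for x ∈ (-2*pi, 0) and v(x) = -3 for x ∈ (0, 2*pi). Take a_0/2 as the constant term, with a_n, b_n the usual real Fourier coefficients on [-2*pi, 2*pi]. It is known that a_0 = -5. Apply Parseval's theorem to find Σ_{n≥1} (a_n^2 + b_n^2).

1/2

Parseval: a_0^2/2 + Σ_{n≥1} (a_n^2+b_n^2) = (1/(2*pi)) ∫_{-2*pi}^{2*pi} v(x)^2 dx = 13.
Subtract a_0^2/2 = 25/2: Σ (a_n^2+b_n^2) = 1/2.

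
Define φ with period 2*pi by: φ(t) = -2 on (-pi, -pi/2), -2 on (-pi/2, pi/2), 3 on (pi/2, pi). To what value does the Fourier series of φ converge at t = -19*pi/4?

-2

t = -19*pi/4 differs from t = -3*pi/4 by -2 full period(s), and the series is 2*pi-periodic.
φ is continuous at t = -3*pi/4 with value -2, so the series converges to -2 there.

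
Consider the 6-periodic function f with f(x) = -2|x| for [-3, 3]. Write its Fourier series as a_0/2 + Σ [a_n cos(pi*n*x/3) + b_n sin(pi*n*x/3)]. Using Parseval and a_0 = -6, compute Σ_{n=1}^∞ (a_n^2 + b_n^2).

6

Parseval: a_0^2/2 + Σ_{n≥1} (a_n^2+b_n^2) = 1/3 ∫_{-3}^{3} f(x)^2 dx = 24.
Subtract a_0^2/2 = 18: Σ (a_n^2+b_n^2) = 6.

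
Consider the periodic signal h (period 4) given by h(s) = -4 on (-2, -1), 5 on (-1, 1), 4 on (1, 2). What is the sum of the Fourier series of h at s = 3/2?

h is continuous at s = 3/2 with value 4, so the series converges to 4 there.

4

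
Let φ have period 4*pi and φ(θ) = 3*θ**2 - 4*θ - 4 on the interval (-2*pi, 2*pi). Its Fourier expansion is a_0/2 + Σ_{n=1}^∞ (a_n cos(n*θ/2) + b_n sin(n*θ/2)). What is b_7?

-16/7

b_7 = (1/(2*pi)) ∫_{-2*pi}^{2*pi} φ(θ) sin(7*θ/2) dθ.
Integrating by parts twice (tabular method), an antiderivative of (3*θ**2 - 4*θ - 4) sin(7*θ/2) is -6*θ**2*cos(7*θ/2)/7 + 24*θ*sin(7*θ/2)/49 + 8*θ*cos(7*θ/2)/7 - 16*sin(7*θ/2)/49 + 440*cos(7*θ/2)/343; evaluating from -2*pi to 2*pi: ∫_{-2*pi}^{2*pi} (3*θ**2 - 4*θ - 4) sin(7*θ/2) dθ = (-16*pi/7 - 440/343 + 24*pi**2/7) - (-440/343 + 16*pi/7 + 24*pi**2/7) = -32*pi/7.
Hence b_7 = (1/(2*pi))·(-32*pi/7) = -16/7.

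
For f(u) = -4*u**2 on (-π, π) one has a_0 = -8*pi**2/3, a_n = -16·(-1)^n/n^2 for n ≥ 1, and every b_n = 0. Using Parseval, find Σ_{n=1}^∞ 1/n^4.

pi**4/90

Parseval: a_0^2/2 + Σ a_n^2 = (1/π) ∫_{-π}^{π} f(u)^2 du = 32*pi**4/5.
Subtract a_0^2/2 = 32*pi**4/9: Σ a_n^2 = 128*pi**4/45.
Since a_n^2 = 256/n^4, Σ 1/n^4 = pi**4/90.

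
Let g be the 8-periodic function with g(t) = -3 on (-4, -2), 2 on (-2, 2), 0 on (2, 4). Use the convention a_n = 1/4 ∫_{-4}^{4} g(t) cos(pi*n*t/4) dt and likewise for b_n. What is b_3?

1/pi

b_3 = 1/4 ∫_{-4}^{4} g(t) sin(3*pi*t/4) dt.
Split the integral at the breakpoints.
Directly, an antiderivative of (-3) sin(3*pi*t/4) is 4*cos(3*pi*t/4)/pi; evaluating from -4 to -2: ∫_{-4}^{-2} (-3) sin(3*pi*t/4) dt = (0) - (-4/pi) = 4/pi.
Directly, an antiderivative of (2) sin(3*pi*t/4) is -8*cos(3*pi*t/4)/(3*pi); evaluating from -2 to 2: ∫_{-2}^{2} (2) sin(3*pi*t/4) dt = (0) - (0) = 0.
∫_{2}^{4} (0) sin(3*pi*t/4) dt = 0.
Summing the pieces and multiplying by (1/4) gives b_3 = 1/pi.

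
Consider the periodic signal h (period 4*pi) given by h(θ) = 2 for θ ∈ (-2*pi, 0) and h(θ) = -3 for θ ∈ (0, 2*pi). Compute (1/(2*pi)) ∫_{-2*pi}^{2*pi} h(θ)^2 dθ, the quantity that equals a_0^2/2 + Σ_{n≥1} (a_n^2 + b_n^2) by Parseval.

(1/(2*pi)) ∫_{-2*pi}^{2*pi} h(θ)^2 dθ = (1/(2*pi)) · (26*pi) = 13.

13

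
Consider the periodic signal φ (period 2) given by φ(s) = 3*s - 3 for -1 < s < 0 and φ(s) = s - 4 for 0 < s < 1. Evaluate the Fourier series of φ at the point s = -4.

s = -4 differs from s = 0 by -2 full period(s), and the series is 2-periodic.
At s = 0 the one-sided limits are φ(0^-) = -3 and φ(0^+) = -4.
By Dirichlet's theorem the series converges to their average, [(-3) + (-4)]/2 = -7/2.

-7/2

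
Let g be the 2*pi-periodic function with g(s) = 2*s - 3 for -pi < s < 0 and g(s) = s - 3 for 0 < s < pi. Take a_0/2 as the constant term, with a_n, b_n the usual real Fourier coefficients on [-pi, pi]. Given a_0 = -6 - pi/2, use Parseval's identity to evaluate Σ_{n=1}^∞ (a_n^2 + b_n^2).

Parseval: a_0^2/2 + Σ_{n≥1} (a_n^2+b_n^2) = 1/pi ∫_{-pi}^{pi} g(s)^2 ds = 3*pi + 5*pi**2/3 + 18.
Subtract a_0^2/2 = (pi + 12)**2/8: Σ (a_n^2+b_n^2) = 37*pi**2/24.

37*pi**2/24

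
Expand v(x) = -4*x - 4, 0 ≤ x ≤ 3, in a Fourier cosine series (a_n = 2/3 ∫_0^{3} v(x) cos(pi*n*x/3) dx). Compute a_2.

0

a_2 = 2/3 ∫_0^{3} (-4*x - 4) cos(2*pi*x/3) dx.
Integrating by parts (boundary term plus one more integral), an antiderivative of (-4*x - 4) cos(2*pi*x/3) is -6*x*sin(2*pi*x/3)/pi - 6*sin(2*pi*x/3)/pi - 9*cos(2*pi*x/3)/pi**2; evaluating from 0 to 3: ∫_{0}^{3} (-4*x - 4) cos(2*pi*x/3) dx = (-9/pi**2) - (-9/pi**2) = 0.
Hence a_2 = (2/3)·(0) = 0.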